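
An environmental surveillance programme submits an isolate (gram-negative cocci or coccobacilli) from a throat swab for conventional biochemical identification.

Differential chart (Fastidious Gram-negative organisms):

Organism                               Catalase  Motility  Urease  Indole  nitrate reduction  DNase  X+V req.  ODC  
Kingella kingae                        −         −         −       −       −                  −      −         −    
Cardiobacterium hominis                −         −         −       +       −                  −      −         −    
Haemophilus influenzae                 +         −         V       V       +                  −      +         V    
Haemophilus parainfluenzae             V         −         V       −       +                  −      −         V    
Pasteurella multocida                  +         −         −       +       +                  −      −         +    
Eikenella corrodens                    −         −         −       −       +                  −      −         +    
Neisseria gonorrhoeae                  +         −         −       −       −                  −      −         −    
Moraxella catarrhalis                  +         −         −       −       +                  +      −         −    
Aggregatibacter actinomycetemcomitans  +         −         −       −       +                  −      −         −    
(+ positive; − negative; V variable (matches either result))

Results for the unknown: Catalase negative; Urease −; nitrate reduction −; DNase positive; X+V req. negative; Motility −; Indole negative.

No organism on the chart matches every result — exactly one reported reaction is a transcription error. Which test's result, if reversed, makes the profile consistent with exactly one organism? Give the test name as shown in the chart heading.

As reported, no row in the chart matches all 7 reactions.
Reversing Catalase → still no organism matches.
Reversing Indole → still no organism matches.
Reversing X+V req. → still no organism matches.
Reversing DNase (to −) → unique match: Kingella kingae.
Reversing Motility → still no organism matches.
Reversing Urease → still no organism matches.
Reversing nitrate reduction → still no organism matches.

DNase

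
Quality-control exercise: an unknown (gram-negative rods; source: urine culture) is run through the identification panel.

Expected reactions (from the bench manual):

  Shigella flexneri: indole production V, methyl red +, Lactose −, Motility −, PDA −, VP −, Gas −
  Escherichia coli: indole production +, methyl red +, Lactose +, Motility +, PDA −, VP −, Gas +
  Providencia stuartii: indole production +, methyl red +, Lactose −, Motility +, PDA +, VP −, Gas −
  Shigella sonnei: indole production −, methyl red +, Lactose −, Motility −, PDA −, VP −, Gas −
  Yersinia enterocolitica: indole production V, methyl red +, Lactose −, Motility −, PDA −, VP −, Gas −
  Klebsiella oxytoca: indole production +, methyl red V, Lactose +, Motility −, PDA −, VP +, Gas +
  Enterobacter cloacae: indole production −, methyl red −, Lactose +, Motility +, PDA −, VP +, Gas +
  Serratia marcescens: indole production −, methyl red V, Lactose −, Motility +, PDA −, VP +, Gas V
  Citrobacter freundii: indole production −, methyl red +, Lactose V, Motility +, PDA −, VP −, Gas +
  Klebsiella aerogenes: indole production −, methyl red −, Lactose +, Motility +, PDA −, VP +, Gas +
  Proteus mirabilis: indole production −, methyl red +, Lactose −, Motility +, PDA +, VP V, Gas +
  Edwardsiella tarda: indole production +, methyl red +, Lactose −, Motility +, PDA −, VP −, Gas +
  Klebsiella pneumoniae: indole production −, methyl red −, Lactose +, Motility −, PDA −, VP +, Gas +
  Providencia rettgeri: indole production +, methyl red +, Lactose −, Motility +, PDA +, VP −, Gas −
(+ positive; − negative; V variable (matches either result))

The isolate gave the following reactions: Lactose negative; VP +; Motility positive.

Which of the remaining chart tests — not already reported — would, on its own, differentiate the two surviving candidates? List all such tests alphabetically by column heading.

VP +: excludes 8 organisms — 6 left.
Motility +: excludes Klebsiella oxytoca, Klebsiella pneumoniae — 4 left.
Lactose −: excludes Enterobacter cloacae, Klebsiella aerogenes — 2 left.
Two candidates remain: Proteus mirabilis and Serratia marcescens.
  indole production: − vs − — same for both, does not separate.
  methyl red: + vs V — variable for at least one, does not separate.
  PDA: Proteus mirabilis +, Serratia marcescens − — discriminates.
  Gas: + vs V — variable for at least one, does not separate.

PDA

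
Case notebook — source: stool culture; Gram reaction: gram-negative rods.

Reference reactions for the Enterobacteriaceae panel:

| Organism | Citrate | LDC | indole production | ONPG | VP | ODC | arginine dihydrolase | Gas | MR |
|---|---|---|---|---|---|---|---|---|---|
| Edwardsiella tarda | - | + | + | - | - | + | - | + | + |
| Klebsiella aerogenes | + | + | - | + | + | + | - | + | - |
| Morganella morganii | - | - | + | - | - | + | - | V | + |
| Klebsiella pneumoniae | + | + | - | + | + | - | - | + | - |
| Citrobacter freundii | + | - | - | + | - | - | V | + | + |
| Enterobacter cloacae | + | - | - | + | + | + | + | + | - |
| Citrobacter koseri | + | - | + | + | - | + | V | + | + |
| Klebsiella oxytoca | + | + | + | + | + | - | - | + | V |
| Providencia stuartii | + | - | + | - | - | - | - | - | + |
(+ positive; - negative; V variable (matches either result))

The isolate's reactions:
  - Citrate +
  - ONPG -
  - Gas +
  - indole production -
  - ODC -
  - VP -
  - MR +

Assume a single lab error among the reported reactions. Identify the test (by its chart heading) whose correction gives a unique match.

As reported, no row in the chart matches all 7 reactions.
Reversing Gas → still no organism matches.
Reversing VP → still no organism matches.
Reversing indole production → still no organism matches.
Reversing MR → still no organism matches.
Reversing ONPG (to +) → unique match: Citrobacter freundii.
Reversing ODC → still no organism matches.
Reversing Citrate → still no organism matches.

ONPG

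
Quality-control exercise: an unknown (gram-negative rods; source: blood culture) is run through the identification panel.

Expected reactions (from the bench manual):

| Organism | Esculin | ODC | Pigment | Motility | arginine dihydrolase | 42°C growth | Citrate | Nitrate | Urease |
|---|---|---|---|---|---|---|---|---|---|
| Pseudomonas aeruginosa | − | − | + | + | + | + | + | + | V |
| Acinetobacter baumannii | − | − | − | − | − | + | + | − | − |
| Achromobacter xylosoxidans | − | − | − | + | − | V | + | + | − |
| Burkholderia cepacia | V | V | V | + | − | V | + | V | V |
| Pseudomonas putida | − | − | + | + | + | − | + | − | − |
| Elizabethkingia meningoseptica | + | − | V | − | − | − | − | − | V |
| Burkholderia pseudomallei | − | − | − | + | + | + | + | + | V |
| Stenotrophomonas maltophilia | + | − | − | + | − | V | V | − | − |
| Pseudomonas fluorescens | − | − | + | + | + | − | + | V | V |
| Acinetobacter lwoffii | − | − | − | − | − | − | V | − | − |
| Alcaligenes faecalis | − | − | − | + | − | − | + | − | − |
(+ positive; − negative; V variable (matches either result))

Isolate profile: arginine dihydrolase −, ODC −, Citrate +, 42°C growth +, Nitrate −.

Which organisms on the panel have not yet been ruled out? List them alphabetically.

Acinetobacter baumannii, Burkholderia cepacia, Stenotrophomonas maltophilia

ODC −: all 11 remaining candidates are consistent.
arginine dihydrolase −: excludes Pseudomonas aeruginosa, Pseudomonas putida, Burkholderia pseudomallei, Pseudomonas fluorescens — 7 left.
Nitrate −: excludes Achromobacter xylosoxidans — 6 left.
Citrate +: excludes Elizabethkingia meningoseptica — 5 left.
42°C growth +: excludes Acinetobacter lwoffii, Alcaligenes faecalis — 3 left.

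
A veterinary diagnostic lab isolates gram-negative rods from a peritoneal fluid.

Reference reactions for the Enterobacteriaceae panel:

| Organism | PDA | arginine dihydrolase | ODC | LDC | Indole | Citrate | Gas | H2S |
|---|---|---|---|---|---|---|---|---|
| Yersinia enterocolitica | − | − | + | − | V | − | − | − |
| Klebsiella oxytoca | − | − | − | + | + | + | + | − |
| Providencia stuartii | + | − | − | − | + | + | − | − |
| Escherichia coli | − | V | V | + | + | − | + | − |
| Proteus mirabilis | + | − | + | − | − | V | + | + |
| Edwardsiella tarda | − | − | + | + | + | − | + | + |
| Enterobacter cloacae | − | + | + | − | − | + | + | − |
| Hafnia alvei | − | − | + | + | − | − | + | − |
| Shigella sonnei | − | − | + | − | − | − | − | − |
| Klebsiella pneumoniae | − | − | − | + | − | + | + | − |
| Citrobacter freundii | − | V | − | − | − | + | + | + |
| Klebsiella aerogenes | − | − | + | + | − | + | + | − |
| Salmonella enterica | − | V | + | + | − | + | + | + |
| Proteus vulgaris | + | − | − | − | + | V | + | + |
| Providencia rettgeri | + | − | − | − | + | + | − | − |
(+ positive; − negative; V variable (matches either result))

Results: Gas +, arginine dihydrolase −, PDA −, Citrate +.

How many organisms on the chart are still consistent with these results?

5

arginine dihydrolase −: excludes Enterobacter cloacae — 14 left.
Citrate +: excludes 5 organisms — 9 left.
Gas +: excludes Providencia stuartii, Providencia rettgeri — 7 left.
PDA −: excludes Proteus mirabilis, Proteus vulgaris — 5 left.
Still consistent: Citrobacter freundii, Klebsiella aerogenes, Klebsiella oxytoca, Klebsiella pneumoniae, Salmonella enterica.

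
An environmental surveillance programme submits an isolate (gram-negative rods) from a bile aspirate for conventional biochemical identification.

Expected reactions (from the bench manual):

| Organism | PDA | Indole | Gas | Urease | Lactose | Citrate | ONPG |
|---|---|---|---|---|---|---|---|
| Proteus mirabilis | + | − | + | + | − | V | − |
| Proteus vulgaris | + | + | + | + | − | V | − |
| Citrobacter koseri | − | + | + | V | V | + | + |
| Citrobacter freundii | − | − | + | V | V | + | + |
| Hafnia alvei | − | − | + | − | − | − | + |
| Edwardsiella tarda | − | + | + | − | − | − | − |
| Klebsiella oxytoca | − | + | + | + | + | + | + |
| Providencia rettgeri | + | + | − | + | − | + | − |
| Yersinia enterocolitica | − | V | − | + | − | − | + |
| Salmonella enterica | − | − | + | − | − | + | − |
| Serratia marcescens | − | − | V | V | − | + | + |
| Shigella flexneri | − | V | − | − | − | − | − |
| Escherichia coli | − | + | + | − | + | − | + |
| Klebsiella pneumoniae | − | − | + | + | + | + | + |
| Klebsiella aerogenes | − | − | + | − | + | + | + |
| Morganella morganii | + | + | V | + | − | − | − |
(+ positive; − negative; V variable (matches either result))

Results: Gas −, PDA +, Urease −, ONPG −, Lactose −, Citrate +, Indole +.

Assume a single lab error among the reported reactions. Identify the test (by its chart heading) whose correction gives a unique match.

As reported, no row in the chart matches all 7 reactions.
Reversing PDA → still no organism matches.
Reversing Citrate → still no organism matches.
Reversing Indole → still no organism matches.
Reversing Lactose → still no organism matches.
Reversing Urease (to +) → unique match: Providencia rettgeri.
Reversing ONPG → still no organism matches.
Reversing Gas → still no organism matches.

Urease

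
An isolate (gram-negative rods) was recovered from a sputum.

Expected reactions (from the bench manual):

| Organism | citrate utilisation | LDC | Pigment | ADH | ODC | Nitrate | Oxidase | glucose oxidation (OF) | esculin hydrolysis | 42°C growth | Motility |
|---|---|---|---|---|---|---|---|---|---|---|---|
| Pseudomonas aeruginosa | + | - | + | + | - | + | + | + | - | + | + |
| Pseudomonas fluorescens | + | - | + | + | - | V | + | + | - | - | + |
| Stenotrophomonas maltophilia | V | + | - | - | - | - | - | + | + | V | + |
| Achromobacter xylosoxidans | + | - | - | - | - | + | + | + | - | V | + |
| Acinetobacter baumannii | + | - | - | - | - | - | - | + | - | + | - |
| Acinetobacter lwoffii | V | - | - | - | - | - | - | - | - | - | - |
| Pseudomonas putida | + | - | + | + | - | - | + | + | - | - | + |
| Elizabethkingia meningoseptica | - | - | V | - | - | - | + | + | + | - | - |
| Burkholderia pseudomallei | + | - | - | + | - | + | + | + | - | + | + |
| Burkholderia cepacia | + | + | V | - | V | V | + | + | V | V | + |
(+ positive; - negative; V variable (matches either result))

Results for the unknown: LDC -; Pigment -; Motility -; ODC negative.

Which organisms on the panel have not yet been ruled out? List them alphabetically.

ODC -: all 10 remaining candidates are consistent.
LDC -: excludes Stenotrophomonas maltophilia, Burkholderia cepacia — 8 left.
Pigment -: excludes Pseudomonas aeruginosa, Pseudomonas fluorescens, Pseudomonas putida — 5 left.
Motility -: excludes Achromobacter xylosoxidans, Burkholderia pseudomallei — 3 left.

Acinetobacter baumannii, Acinetobacter lwoffii, Elizabethkingia meningoseptica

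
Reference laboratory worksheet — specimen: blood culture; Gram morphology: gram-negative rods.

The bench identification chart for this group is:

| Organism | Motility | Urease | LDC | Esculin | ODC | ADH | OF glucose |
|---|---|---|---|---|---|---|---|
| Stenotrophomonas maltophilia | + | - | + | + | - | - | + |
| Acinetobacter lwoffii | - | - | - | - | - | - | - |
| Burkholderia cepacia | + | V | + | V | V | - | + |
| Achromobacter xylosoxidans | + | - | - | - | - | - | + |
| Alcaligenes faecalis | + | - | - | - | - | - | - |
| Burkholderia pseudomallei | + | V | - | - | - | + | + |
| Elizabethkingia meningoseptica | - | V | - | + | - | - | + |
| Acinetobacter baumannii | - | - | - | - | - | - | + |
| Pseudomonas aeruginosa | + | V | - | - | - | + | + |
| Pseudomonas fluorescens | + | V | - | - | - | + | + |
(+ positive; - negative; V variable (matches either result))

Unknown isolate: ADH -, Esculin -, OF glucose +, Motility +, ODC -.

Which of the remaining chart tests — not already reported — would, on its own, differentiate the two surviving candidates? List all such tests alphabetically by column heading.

LDC

OF glucose +: excludes Acinetobacter lwoffii, Alcaligenes faecalis — 8 left.
ODC -: all 8 remaining candidates are consistent.
Motility +: excludes Elizabethkingia meningoseptica, Acinetobacter baumannii — 6 left.
ADH -: excludes Burkholderia pseudomallei, Pseudomonas aeruginosa, Pseudomonas fluorescens — 3 left.
Esculin -: excludes Stenotrophomonas maltophilia — 2 left.
Two candidates remain: Achromobacter xylosoxidans and Burkholderia cepacia.
  Urease: - vs V — variable for at least one, does not separate.
  LDC: Achromobacter xylosoxidans -, Burkholderia cepacia + — discriminates.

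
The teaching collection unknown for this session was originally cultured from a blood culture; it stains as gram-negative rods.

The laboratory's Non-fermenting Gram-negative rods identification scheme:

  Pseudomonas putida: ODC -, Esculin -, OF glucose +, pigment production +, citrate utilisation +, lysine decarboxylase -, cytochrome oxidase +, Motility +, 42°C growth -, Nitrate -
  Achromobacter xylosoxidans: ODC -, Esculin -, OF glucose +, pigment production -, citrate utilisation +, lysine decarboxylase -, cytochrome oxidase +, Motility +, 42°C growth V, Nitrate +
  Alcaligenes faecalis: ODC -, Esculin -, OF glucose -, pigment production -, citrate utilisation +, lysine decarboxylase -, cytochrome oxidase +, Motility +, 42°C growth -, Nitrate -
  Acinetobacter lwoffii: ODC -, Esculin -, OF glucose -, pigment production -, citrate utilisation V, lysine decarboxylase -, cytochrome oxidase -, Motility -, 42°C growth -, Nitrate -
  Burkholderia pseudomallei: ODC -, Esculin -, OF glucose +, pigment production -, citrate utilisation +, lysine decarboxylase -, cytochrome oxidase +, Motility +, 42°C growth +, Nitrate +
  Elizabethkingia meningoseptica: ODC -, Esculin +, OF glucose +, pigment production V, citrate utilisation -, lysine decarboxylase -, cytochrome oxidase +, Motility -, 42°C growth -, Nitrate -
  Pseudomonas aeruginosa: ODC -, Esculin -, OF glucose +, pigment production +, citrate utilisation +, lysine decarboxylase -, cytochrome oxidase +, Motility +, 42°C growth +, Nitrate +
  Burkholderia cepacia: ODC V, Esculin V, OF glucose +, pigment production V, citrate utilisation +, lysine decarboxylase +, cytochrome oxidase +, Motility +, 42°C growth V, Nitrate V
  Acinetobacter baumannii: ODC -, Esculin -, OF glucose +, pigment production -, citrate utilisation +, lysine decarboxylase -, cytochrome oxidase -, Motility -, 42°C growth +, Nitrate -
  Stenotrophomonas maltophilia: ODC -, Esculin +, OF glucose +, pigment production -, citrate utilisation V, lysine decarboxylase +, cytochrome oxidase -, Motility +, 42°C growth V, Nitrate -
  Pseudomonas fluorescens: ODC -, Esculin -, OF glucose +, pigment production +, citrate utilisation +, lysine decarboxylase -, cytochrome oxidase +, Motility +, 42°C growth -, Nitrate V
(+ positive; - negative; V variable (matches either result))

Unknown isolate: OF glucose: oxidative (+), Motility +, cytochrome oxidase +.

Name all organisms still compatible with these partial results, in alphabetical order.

Achromobacter xylosoxidans, Burkholderia cepacia, Burkholderia pseudomallei, Pseudomonas aeruginosa, Pseudomonas fluorescens, Pseudomonas putida

OF glucose +: excludes Alcaligenes faecalis, Acinetobacter lwoffii — 9 left.
Motility +: excludes Elizabethkingia meningoseptica, Acinetobacter baumannii — 7 left.
cytochrome oxidase +: excludes Stenotrophomonas maltophilia — 6 left.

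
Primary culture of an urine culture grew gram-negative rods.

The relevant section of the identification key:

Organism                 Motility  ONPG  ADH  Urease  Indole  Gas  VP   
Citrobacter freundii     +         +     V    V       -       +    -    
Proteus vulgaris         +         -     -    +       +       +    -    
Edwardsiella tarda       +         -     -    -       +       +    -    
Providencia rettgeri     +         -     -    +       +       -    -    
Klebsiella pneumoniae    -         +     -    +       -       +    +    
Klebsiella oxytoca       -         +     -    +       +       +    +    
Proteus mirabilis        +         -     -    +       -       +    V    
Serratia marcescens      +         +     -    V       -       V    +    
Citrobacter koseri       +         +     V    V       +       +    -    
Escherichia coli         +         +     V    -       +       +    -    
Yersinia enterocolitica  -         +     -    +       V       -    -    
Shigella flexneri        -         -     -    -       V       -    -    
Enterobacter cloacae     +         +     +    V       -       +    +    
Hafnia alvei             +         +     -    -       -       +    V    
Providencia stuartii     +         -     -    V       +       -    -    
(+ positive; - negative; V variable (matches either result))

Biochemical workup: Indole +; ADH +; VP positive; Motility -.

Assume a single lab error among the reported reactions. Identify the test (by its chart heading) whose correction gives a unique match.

ADH

As reported, no row in the chart matches all 4 reactions.
Reversing Motility → still no organism matches.
Reversing Indole → still no organism matches.
Reversing ADH (to -) → unique match: Klebsiella oxytoca.
Reversing VP → still no organism matches.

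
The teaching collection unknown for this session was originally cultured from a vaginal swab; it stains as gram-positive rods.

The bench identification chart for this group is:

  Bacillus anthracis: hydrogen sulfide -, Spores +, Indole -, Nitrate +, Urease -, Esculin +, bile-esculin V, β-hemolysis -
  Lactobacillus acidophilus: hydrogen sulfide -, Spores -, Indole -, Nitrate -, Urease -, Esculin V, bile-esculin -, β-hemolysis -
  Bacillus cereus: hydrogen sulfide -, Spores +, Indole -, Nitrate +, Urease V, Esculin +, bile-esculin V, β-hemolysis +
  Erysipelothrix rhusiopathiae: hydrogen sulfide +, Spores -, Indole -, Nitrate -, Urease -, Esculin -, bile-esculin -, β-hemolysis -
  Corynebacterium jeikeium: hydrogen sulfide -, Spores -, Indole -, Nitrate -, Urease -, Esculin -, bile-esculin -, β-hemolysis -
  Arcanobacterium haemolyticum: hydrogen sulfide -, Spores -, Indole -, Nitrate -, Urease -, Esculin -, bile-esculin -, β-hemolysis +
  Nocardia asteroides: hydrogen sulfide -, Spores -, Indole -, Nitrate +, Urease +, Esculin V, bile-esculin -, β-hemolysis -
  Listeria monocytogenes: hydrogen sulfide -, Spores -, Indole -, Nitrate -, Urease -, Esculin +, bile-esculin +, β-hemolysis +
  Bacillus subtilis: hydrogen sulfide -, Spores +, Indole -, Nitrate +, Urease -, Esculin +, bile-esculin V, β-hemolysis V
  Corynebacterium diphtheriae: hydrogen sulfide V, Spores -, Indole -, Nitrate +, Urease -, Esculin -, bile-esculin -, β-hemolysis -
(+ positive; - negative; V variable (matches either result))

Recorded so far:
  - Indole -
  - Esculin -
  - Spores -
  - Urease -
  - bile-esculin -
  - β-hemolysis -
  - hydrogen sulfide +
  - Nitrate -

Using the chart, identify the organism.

Erysipelothrix rhusiopathiae

β-hemolysis -: excludes Bacillus cereus, Arcanobacterium haemolyticum, Listeria monocytogenes — 7 left.
bile-esculin -: all 7 remaining candidates are consistent.
Nitrate -: excludes Bacillus anthracis, Nocardia asteroides, Bacillus subtilis, Corynebacterium diphtheriae — 3 left.
Esculin -: all 3 remaining candidates are consistent.
Urease -: all 3 remaining candidates are consistent.
Spores -: all 3 remaining candidates are consistent.
hydrogen sulfide +: excludes Lactobacillus acidophilus, Corynebacterium jeikeium — 1 left.
Indole -: the one remaining candidate is consistent.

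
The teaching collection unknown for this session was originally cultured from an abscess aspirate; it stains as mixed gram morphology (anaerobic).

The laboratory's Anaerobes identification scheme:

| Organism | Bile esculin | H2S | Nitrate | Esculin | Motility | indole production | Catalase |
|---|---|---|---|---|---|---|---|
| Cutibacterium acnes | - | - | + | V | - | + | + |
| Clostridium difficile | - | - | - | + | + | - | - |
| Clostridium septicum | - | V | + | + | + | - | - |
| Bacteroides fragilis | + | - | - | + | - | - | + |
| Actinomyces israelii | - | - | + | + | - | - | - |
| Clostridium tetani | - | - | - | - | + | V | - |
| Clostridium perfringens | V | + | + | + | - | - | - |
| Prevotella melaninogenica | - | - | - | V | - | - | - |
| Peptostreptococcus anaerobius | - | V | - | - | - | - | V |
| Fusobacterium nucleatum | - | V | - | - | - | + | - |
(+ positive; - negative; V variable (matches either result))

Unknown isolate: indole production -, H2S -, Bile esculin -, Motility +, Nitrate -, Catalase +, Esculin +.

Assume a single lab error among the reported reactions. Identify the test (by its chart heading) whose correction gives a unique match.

Catalase

As reported, no row in the chart matches all 7 reactions.
Reversing Nitrate → still no organism matches.
Reversing H2S → still no organism matches.
Reversing Catalase (to -) → unique match: Clostridium difficile.
Reversing indole production → still no organism matches.
Reversing Bile esculin → still no organism matches.
Reversing Esculin → still no organism matches.
Reversing Motility → still no organism matches.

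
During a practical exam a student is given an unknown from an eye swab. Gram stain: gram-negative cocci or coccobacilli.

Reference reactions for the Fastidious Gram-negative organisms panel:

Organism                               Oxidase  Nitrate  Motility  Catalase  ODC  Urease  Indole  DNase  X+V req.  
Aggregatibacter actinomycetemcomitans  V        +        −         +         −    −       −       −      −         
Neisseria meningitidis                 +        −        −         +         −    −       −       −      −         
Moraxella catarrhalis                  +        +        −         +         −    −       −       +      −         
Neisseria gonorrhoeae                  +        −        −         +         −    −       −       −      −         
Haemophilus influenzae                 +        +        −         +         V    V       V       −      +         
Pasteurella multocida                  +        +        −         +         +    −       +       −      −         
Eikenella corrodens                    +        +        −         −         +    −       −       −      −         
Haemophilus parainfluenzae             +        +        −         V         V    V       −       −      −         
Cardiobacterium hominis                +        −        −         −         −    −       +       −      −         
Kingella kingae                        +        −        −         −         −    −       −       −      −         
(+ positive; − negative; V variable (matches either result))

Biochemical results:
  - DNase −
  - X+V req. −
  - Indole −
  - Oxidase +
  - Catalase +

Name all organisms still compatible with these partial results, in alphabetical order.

Aggregatibacter actinomycetemcomitans, Haemophilus parainfluenzae, Neisseria gonorrhoeae, Neisseria meningitidis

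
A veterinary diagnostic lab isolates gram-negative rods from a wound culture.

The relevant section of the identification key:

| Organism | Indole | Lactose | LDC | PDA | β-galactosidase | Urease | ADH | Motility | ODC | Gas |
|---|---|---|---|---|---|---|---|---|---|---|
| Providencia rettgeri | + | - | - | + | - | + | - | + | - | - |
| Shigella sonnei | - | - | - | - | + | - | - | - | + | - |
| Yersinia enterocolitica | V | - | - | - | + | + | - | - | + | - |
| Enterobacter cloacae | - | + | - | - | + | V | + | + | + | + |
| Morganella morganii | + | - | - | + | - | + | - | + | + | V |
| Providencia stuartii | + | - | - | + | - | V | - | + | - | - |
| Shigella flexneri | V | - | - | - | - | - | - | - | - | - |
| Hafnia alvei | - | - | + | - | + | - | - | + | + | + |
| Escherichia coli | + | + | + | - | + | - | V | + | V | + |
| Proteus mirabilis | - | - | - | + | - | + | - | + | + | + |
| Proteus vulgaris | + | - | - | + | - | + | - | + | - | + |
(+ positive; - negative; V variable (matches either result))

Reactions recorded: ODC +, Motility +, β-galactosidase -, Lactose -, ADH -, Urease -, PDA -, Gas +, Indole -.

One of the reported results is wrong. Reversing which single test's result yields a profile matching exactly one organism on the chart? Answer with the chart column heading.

As reported, no row in the chart matches all 9 reactions.
Reversing ADH → still no organism matches.
Reversing β-galactosidase (to +) → unique match: Hafnia alvei.
Reversing Lactose → still no organism matches.
Reversing ODC → still no organism matches.
Reversing Indole → still no organism matches.
Reversing Motility → still no organism matches.
Reversing PDA → still no organism matches.
Reversing Gas → still no organism matches.
Reversing Urease → still no organism matches.

β-galactosidase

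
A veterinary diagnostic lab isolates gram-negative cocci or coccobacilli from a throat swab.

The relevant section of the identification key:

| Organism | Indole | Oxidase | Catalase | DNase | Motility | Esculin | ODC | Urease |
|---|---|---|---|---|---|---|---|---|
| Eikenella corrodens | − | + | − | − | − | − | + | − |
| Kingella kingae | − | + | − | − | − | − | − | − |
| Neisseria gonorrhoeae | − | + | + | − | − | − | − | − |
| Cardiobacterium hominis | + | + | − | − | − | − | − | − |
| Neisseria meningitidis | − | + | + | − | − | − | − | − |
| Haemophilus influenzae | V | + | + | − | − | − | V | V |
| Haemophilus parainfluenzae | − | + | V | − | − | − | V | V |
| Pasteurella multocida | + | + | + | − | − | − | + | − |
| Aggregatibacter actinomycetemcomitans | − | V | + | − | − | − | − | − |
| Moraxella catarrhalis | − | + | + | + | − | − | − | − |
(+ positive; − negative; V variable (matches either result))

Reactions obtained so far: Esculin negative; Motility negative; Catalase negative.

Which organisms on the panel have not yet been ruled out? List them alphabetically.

Catalase −: excludes 6 organisms — 4 left.
Esculin −: all 4 remaining candidates are consistent.
Motility −: all 4 remaining candidates are consistent.

Cardiobacterium hominis, Eikenella corrodens, Haemophilus parainfluenzae, Kingella kingae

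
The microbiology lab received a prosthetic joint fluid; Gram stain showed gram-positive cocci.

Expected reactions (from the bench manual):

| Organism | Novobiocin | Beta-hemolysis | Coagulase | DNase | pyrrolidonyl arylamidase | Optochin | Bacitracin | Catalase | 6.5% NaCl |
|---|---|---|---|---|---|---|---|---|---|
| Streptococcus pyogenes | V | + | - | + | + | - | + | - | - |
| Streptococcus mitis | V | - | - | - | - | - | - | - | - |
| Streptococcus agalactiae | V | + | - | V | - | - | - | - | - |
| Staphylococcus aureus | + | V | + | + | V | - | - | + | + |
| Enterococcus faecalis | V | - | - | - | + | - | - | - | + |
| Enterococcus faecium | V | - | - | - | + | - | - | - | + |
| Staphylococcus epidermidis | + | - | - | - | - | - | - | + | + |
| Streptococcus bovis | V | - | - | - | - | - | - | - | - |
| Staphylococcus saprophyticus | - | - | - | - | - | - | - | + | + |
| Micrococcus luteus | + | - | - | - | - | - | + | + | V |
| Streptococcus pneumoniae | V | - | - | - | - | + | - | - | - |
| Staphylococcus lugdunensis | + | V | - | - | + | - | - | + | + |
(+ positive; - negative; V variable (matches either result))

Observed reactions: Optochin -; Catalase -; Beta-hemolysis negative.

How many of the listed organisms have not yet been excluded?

4

Optochin -: excludes Streptococcus pneumoniae — 11 left.
Catalase -: excludes 5 organisms — 6 left.
Beta-hemolysis -: excludes Streptococcus pyogenes, Streptococcus agalactiae — 4 left.
Still consistent: Enterococcus faecalis, Enterococcus faecium, Streptococcus bovis, Streptococcus mitis.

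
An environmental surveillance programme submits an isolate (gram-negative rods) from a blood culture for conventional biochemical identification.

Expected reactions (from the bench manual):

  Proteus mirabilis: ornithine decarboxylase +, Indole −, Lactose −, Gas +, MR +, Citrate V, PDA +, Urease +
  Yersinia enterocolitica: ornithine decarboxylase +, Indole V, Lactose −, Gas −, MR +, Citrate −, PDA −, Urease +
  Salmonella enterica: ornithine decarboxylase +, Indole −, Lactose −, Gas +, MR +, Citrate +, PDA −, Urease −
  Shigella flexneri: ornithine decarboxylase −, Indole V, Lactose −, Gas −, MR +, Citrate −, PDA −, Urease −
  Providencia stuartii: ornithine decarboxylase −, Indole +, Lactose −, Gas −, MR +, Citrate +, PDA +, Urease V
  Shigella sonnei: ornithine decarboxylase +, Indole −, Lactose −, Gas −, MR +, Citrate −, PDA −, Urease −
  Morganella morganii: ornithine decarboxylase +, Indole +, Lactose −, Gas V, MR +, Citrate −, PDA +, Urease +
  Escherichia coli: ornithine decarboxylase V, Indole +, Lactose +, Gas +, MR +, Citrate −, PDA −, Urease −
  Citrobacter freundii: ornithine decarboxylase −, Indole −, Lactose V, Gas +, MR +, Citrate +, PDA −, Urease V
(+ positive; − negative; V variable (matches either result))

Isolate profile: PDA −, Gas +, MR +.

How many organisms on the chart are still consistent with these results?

Gas +: excludes Yersinia enterocolitica, Shigella flexneri, Providencia stuartii, Shigella sonnei — 5 left.
MR +: all 5 remaining candidates are consistent.
PDA −: excludes Proteus mirabilis, Morganella morganii — 3 left.
Still consistent: Citrobacter freundii, Escherichia coli, Salmonella enterica.

3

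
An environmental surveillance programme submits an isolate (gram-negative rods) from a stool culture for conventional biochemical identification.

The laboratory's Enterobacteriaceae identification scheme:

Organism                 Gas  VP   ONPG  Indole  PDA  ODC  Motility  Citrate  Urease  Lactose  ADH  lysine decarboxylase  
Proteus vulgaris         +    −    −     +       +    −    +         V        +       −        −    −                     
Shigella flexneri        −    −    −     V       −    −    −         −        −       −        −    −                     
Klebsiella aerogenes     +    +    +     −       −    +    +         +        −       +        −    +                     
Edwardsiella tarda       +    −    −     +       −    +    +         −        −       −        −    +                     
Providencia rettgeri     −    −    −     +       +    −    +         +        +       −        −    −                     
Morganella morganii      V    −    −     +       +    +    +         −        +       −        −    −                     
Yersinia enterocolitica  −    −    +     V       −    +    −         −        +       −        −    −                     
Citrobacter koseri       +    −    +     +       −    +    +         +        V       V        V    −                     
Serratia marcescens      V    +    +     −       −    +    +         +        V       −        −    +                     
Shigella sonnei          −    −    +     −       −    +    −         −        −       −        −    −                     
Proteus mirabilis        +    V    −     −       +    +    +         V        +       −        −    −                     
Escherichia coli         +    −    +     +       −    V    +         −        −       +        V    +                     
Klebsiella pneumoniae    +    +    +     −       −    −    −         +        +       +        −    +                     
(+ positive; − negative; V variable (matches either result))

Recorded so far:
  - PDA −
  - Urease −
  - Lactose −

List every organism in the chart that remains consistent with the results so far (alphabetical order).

Citrobacter koseri, Edwardsiella tarda, Serratia marcescens, Shigella flexneri, Shigella sonnei

Lactose −: excludes Klebsiella aerogenes, Escherichia coli, Klebsiella pneumoniae — 10 left.
PDA −: excludes Proteus vulgaris, Providencia rettgeri, Morganella morganii, Proteus mirabilis — 6 left.
Urease −: excludes Yersinia enterocolitica — 5 left.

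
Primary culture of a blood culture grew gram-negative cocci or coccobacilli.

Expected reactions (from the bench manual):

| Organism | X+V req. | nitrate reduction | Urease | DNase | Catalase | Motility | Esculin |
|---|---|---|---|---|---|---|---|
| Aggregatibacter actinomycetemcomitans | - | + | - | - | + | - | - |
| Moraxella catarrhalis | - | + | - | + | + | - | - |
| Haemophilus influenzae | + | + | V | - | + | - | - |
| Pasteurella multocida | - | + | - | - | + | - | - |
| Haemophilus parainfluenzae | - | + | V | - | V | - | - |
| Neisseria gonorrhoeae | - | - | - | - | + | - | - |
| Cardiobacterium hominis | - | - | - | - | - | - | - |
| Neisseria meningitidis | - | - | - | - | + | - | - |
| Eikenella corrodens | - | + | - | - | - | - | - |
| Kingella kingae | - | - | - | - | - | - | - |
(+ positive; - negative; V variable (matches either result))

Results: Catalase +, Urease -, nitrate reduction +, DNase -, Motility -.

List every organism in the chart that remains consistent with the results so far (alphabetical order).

Motility -: all 10 remaining candidates are consistent.
DNase -: excludes Moraxella catarrhalis — 9 left.
Urease -: all 9 remaining candidates are consistent.
nitrate reduction +: excludes Neisseria gonorrhoeae, Cardiobacterium hominis, Neisseria meningitidis, Kingella kingae — 5 left.
Catalase +: excludes Eikenella corrodens — 4 left.

Aggregatibacter actinomycetemcomitans, Haemophilus influenzae, Haemophilus parainfluenzae, Pasteurella multocida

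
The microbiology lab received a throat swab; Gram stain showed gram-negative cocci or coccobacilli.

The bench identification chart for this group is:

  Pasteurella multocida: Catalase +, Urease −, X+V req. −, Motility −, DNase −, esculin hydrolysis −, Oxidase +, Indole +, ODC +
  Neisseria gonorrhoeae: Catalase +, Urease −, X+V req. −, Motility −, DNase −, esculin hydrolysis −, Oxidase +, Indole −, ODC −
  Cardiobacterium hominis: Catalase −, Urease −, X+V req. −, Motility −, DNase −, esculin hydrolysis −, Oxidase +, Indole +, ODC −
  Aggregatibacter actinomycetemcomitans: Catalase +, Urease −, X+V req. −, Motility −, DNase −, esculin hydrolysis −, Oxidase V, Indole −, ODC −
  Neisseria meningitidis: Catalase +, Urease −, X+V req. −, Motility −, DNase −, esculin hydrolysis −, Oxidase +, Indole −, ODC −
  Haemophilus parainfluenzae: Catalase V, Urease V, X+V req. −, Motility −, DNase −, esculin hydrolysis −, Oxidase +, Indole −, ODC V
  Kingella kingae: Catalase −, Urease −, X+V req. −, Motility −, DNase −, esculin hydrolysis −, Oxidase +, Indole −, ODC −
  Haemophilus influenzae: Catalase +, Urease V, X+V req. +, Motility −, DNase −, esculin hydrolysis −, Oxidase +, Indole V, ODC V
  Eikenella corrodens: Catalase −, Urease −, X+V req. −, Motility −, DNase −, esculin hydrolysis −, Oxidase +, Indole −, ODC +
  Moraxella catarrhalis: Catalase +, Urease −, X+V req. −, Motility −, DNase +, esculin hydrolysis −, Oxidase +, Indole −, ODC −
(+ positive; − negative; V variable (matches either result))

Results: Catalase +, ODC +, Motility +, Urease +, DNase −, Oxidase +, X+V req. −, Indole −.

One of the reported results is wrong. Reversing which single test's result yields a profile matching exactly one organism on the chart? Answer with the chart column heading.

As reported, no row in the chart matches all 8 reactions.
Reversing Indole → still no organism matches.
Reversing X+V req. → still no organism matches.
Reversing ODC → still no organism matches.
Reversing Motility (to −) → unique match: Haemophilus parainfluenzae.
Reversing DNase → still no organism matches.
Reversing Urease → still no organism matches.
Reversing Oxidase → still no organism matches.
Reversing Catalase → still no organism matches.

Motility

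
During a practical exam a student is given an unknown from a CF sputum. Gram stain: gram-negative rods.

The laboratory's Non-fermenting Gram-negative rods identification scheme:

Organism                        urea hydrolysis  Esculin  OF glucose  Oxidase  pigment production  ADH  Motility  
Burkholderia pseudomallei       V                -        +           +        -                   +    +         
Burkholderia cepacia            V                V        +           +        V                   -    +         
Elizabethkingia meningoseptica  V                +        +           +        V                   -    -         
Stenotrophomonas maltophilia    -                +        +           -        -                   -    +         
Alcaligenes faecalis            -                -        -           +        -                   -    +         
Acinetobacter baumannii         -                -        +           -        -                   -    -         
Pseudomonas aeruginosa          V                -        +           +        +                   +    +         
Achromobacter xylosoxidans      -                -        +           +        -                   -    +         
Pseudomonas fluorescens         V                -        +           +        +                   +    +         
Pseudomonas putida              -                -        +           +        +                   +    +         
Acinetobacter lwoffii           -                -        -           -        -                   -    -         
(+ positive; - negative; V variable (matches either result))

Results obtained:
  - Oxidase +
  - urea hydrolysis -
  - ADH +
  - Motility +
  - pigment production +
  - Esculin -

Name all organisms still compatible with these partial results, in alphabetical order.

Motility +: excludes Elizabethkingia meningoseptica, Acinetobacter baumannii, Acinetobacter lwoffii — 8 left.
Esculin -: excludes Stenotrophomonas maltophilia — 7 left.
Oxidase +: all 7 remaining candidates are consistent.
urea hydrolysis -: all 7 remaining candidates are consistent.
pigment production +: excludes Burkholderia pseudomallei, Alcaligenes faecalis, Achromobacter xylosoxidans — 4 left.
ADH +: excludes Burkholderia cepacia — 3 left.

Pseudomonas aeruginosa, Pseudomonas fluorescens, Pseudomonas putida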